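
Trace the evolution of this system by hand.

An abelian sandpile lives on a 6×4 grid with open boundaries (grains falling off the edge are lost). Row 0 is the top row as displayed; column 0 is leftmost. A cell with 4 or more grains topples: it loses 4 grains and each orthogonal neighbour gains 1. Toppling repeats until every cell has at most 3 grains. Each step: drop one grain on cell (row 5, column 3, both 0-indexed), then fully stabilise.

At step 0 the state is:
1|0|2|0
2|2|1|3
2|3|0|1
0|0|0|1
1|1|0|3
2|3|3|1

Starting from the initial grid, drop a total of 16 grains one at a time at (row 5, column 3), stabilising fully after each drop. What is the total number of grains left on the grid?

t=0: 1|0|2|0
2|2|1|3
2|3|0|1
0|0|0|1
1|1|0|3
2|3|3|1
t=1: 1|0|2|0
2|2|1|3
2|3|0|1
0|0|0|1
1|1|0|3
2|3|3|2
t=2: 1|0|2|0
2|2|1|3
2|3|0|1
0|0|0|1
1|1|0|3
2|3|3|3
t=3: 1|0|2|0
2|2|1|3
2|3|0|1
0|0|0|2
1|2|2|0
3|0|1|2
t=4: 1|0|2|0
2|2|1|3
2|3|0|1
0|0|0|2
1|2|2|0
3|0|1|3
t=5: 1|0|2|0
2|2|1|3
2|3|0|1
0|0|0|2
1|2|2|1
3|0|2|0
t=6: 1|0|2|0
2|2|1|3
2|3|0|1
0|0|0|2
1|2|2|1
3|0|2|1
t=7: 1|0|2|0
2|2|1|3
2|3|0|1
0|0|0|2
1|2|2|1
3|0|2|2
t=8: 1|0|2|0
2|2|1|3
2|3|0|1
0|0|0|2
1|2|2|1
3|0|2|3
t=9: 1|0|2|0
2|2|1|3
2|3|0|1
0|0|0|2
1|2|2|2
3|0|3|0
t=10: 1|0|2|0
2|2|1|3
2|3|0|1
0|0|0|2
1|2|2|2
3|0|3|1
t=11: 1|0|2|0
2|2|1|3
2|3|0|1
0|0|0|2
1|2|2|2
3|0|3|2
t=12: 1|0|2|0
2|2|1|3
2|3|0|1
0|0|0|2
1|2|2|2
3|0|3|3
t=13: 1|0|2|0
2|2|1|3
2|3|0|1
0|0|0|2
1|2|3|3
3|1|0|1
t=14: 1|0|2|0
2|2|1|3
2|3|0|1
0|0|0|2
1|2|3|3
3|1|0|2
t=15: 1|0|2|0
2|2|1|3
2|3|0|1
0|0|0|2
1|2|3|3
3|1|0|3
t=16: 1|0|2|0
2|2|1|3
2|3|0|1
0|0|1|3
1|3|0|1
3|1|2|1

33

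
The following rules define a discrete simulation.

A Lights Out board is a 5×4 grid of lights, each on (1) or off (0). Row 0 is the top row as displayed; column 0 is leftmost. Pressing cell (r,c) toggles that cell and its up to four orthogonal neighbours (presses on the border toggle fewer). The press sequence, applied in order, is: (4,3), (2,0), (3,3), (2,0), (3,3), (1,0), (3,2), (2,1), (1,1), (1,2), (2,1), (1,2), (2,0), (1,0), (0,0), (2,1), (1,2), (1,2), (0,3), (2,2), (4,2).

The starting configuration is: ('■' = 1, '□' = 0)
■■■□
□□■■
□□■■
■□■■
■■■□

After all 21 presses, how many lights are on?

t=0: ■■■□
□□■■
□□■■
■□■■
■■■□
t=1: ■■■□
□□■■
□□■■
■□■□
■■□■
t=2: ■■■□
■□■■
■■■■
□□■□
■■□■
t=3: ■■■□
■□■■
■■■□
□□□■
■■□□
t=4: ■■■□
□□■■
□□■□
■□□■
■■□□
t=5: ■■■□
□□■■
□□■■
■□■□
■■□■
t=6: □■■□
■■■■
■□■■
■□■□
■■□■
t=7: □■■□
■■■■
■□□■
■■□■
■■■■
t=8: □■■□
■□■■
□■■■
■□□■
■■■■
t=9: □□■□
□■□■
□□■■
■□□■
■■■■
t=10: □□□□
□□■□
□□□■
■□□■
■■■■
t=11: □□□□
□■■□
■■■■
■■□■
■■■■
t=12: □□■□
□□□■
■■□■
■■□■
■■■■
t=13: □□■□
■□□■
□□□■
□■□■
■■■■
t=14: ■□■□
□■□■
■□□■
□■□■
■■■■
t=15: □■■□
■■□■
■□□■
□■□■
■■■■
t=16: □■■□
■□□■
□■■■
□□□■
■■■■
t=17: □■□□
■■■□
□■□■
□□□■
■■■■
t=18: □■■□
■□□■
□■■■
□□□■
■■■■
t=19: □■□■
■□□□
□■■■
□□□■
■■■■
t=20: □■□■
■□■□
□□□□
□□■■
■■■■
t=21: □■□■
■□■□
□□□□
□□□■
■□□□

6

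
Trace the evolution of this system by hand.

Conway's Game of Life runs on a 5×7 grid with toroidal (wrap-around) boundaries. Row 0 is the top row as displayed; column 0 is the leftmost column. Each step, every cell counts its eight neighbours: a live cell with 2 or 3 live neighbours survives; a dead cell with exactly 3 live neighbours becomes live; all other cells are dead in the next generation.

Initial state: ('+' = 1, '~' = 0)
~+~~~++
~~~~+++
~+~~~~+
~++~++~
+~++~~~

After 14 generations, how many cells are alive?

6

0) ~+~~~++
~~~~+++
~+~~~~+
~++~++~
+~++~~~
1) ~+++~~~
~~~~+~~
~+++~~+
~~~~+++
+~~+~~~
2) ~++++~~
+~~~+~~
+~++~~+
~+~~+++
++~+~++
3) ~~~~~~~
+~~~+++
~~++~~~
~~~~~~~
~~~~~~~
4) ~~~~~++
~~~++++
~~~++++
~~~~~~~
~~~~~~~
5) ~~~~~~+
+~~+~~~
~~~+~~+
~~~~++~
~~~~~~~
6) ~~~~~~~
+~~~~~+
~~~+~++
~~~~++~
~~~~~+~
7) ~~~~~~+
+~~~~++
+~~~~~~
~~~~~~~
~~~~++~
8) +~~~+~~
+~~~~+~
+~~~~~~
~~~~~~~
~~~~~+~
9) ~~~~++~
++~~~~~
~~~~~~+
~~~~~~~
~~~~~~~
10) ~~~~~~~
+~~~~++
+~~~~~~
~~~~~~~
~~~~~~~
11) ~~~~~~+
+~~~~~+
+~~~~~~
~~~~~~~
~~~~~~~
12) +~~~~~+
+~~~~~+
+~~~~~+
~~~~~~~
~~~~~~~
13) +~~~~~+
~+~~~+~
+~~~~~+
~~~~~~~
~~~~~~~
14) +~~~~~+
~+~~~+~
+~~~~~+
~~~~~~~
~~~~~~~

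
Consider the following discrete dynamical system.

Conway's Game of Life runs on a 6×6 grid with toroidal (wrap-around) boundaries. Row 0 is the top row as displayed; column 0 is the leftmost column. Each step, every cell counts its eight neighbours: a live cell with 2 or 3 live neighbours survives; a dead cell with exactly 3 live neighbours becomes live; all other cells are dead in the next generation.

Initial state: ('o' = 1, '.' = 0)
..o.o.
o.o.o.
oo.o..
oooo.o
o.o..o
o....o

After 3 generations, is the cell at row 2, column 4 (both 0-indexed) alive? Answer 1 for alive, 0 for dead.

t=0: ..o.o.
o.o.o.
oo.o..
oooo.o
o.o..o
o....o
t=1: o...o.
o.o.o.
......
...o..
..oo..
o..oo.
t=2: o...o.
.o.o..
...o..
..oo..
..o...
.oo.o.
t=3: o...oo
..ooo.
...oo.
..oo..
......
.oo..o

1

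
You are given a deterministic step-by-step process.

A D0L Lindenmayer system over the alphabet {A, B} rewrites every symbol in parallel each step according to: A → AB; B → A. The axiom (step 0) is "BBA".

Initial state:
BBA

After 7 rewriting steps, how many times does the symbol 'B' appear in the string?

29

step 0: BBA
step 1: AAAB
step 2: ABABABA
step 3: ABAABAABAAB
step 4: ABAABABAABABAABABA
step 5: ABAABABAABAABABAABAABABAABAAB
step 6: ABAABABAABAABABAABABAABAABABAABABAABAABABAABABA
step 7: ABAABABAABAABABAABABAABAABABAABAABABAABABAABAABABAABAABABAABABAABAABABAABAAB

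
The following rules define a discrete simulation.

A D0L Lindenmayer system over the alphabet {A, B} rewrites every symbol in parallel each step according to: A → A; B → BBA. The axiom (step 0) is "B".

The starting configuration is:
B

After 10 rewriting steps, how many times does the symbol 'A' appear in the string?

t=0: B
t=1: BBA
t=2: BBABBAA
t=3: BBABBAABBABBAAA
t=4: BBABBAABBABBAAABBABBAABBABBAAAA
t=5: BBABBAABBABBAAABBABBAABBABBAAAABBABBAABBABBAAABBABBAABBABBAAAAA
t=6: BBABBAABBABBAAABBABBAABBABBAAAABBABBAABBABBAAABBABBAABBABB…ABBABBAAABBABBAABBABBAAAABBABBAABBABBAAABBABBAABBABBAAAAAA  (len 127)
t=7: BBABBAABBABBAAABBABBAABBABBAAAABBABBAABBABBAAABBABBAABBABB…BBABBAAABBABBAABBABBAAAABBABBAABBABBAAABBABBAABBABBAAAAAAA  (len 255)
t=8: BBABBAABBABBAAABBABBAABBABBAAAABBABBAABBABBAAABBABBAABBABB…BABBAAABBABBAABBABBAAAABBABBAABBABBAAABBABBAABBABBAAAAAAAA  (len 511)
t=9: BBABBAABBABBAAABBABBAABBABBAAAABBABBAABBABBAAABBABBAABBABB…ABBAAABBABBAABBABBAAAABBABBAABBABBAAABBABBAABBABBAAAAAAAAA  (len 1023)
t=10: BBABBAABBABBAAABBABBAABBABBAAAABBABBAABBABBAAABBABBAABBABB…BBAAABBABBAABBABBAAAABBABBAABBABBAAABBABBAABBABBAAAAAAAAAA  (len 2047)

1023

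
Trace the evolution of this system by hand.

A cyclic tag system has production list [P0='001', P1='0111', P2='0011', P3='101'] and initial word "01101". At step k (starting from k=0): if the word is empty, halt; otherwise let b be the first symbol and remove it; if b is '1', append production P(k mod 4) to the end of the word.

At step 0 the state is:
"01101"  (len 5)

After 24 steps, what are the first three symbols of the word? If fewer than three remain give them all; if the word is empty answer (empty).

0) "01101"  (len 5)
1) "1101"  (len 4)
2) "1010111"  (len 7)
3) "0101110011"  (len 10)
4) "101110011"  (len 9)
5) "01110011001"  (len 11)
6) "1110011001"  (len 10)
7) "1100110010011"  (len 13)
8) "100110010011101"  (len 15)
9) "00110010011101001"  (len 17)
10) "0110010011101001"  (len 16)
11) "110010011101001"  (len 15)
12) "10010011101001101"  (len 17)
13) "0010011101001101001"  (len 19)
14) "010011101001101001"  (len 18)
15) "10011101001101001"  (len 17)
16) "0011101001101001101"  (len 19)
17) "011101001101001101"  (len 18)
18) "11101001101001101"  (len 17)
19) "11010011010011010011"  (len 20)
20) "1010011010011010011101"  (len 22)
21) "010011010011010011101001"  (len 24)
22) "10011010011010011101001"  (len 23)
23) "00110100110100111010010011"  (len 26)
24) "0110100110100111010010011"  (len 25)

011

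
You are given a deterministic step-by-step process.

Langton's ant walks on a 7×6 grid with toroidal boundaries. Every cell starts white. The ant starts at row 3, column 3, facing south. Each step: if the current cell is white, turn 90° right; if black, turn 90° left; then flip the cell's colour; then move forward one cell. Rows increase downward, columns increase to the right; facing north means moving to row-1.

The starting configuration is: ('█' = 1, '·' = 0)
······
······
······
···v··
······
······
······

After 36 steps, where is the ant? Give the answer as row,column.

step 0: ······
······
······
···v··
······
······
······
step 1: ······
······
······
··<█··
······
······
······
step 2: ······
······
··^···
··██··
······
······
······
step 3: ······
······
··█>··
··██··
······
······
······
step 4: ······
······
··██··
··█v··
······
······
······
step 5: ······
······
··██··
··█·>·
······
······
······
step 6: ······
······
··██··
··█·█·
····v·
······
······
step 7: ······
······
··██··
··█·█·
···<█·
······
······
step 8: ······
······
··██··
··█^█·
···██·
······
······
step 9: ······
······
··██··
··██>·
···██·
······
······
step 10: ······
······
··██^·
··██··
···██·
······
······
step 11: ······
······
··███>
··██··
···██·
······
······
step 12: ······
······
··████
··██·v
···██·
······
······
step 13: ······
······
··████
··██<█
···██·
······
······
step 14: ······
······
··██^█
··████
···██·
······
······
step 15: ······
······
··█<·█
··████
···██·
······
······
step 16: ······
······
··█··█
··█v██
···██·
······
······
step 17: ······
······
··█··█
··█·>█
···██·
······
······
step 18: ······
······
··█·^█
··█··█
···██·
······
······
step 19: ······
······
··█·█>
··█··█
···██·
······
······
step 20: ······
·····^
··█·█·
··█··█
···██·
······
······
step 21: ······
>····█
··█·█·
··█··█
···██·
······
······
step 22: ······
█····█
v·█·█·
··█··█
···██·
······
······
step 23: ······
█····█
█·█·█<
··█··█
···██·
······
······
step 24: ······
█····^
█·█·██
··█··█
···██·
······
······
step 25: ······
█···<·
█·█·██
··█··█
···██·
······
······
step 26: ····^·
█···█·
█·█·██
··█··█
···██·
······
······
step 27: ····█>
█···█·
█·█·██
··█··█
···██·
······
······
step 28: ····██
█···█v
█·█·██
··█··█
···██·
······
······
step 29: ····██
█···<█
█·█·██
··█··█
···██·
······
······
step 30: ····██
█····█
█·█·v█
··█··█
···██·
······
······
step 31: ····██
█····█
█·█··>
··█··█
···██·
······
······
step 32: ····██
█····^
█·█···
··█··█
···██·
······
······
step 33: ····██
█···<·
█·█···
··█··█
···██·
······
······
step 34: ····^█
█···█·
█·█···
··█··█
···██·
······
······
step 35: ···<·█
█···█·
█·█···
··█··█
···██·
······
······
step 36: ···█·█
█···█·
█·█···
··█··█
···██·
······
···^··

6,3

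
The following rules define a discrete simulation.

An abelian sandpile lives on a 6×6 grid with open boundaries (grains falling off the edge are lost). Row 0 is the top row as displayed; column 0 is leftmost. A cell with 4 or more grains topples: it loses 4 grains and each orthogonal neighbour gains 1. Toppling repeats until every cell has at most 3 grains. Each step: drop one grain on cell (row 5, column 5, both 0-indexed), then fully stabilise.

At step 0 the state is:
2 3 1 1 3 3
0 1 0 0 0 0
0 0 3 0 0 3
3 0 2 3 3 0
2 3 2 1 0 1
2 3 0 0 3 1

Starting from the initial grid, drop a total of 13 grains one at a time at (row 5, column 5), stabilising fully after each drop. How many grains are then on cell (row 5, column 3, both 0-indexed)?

1

t=0: 2 3 1 1 3 3
0 1 0 0 0 0
0 0 3 0 0 3
3 0 2 3 3 0
2 3 2 1 0 1
2 3 0 0 3 1
t=1: 2 3 1 1 3 3
0 1 0 0 0 0
0 0 3 0 0 3
3 0 2 3 3 0
2 3 2 1 0 1
2 3 0 0 3 2
t=2: 2 3 1 1 3 3
0 1 0 0 0 0
0 0 3 0 0 3
3 0 2 3 3 0
2 3 2 1 0 1
2 3 0 0 3 3
t=3: 2 3 1 1 3 3
0 1 0 0 0 0
0 0 3 0 0 3
3 0 2 3 3 0
2 3 2 1 1 2
2 3 0 1 0 1
t=4: 2 3 1 1 3 3
0 1 0 0 0 0
0 0 3 0 0 3
3 0 2 3 3 0
2 3 2 1 1 2
2 3 0 1 0 2
t=5: 2 3 1 1 3 3
0 1 0 0 0 0
0 0 3 0 0 3
3 0 2 3 3 0
2 3 2 1 1 2
2 3 0 1 0 3
t=6: 2 3 1 1 3 3
0 1 0 0 0 0
0 0 3 0 0 3
3 0 2 3 3 0
2 3 2 1 1 3
2 3 0 1 1 0
t=7: 2 3 1 1 3 3
0 1 0 0 0 0
0 0 3 0 0 3
3 0 2 3 3 0
2 3 2 1 1 3
2 3 0 1 1 1
t=8: 2 3 1 1 3 3
0 1 0 0 0 0
0 0 3 0 0 3
3 0 2 3 3 0
2 3 2 1 1 3
2 3 0 1 1 2
t=9: 2 3 1 1 3 3
0 1 0 0 0 0
0 0 3 0 0 3
3 0 2 3 3 0
2 3 2 1 1 3
2 3 0 1 1 3
t=10: 2 3 1 1 3 3
0 1 0 0 0 0
0 0 3 0 0 3
3 0 2 3 3 1
2 3 2 1 2 0
2 3 0 1 2 1
t=11: 2 3 1 1 3 3
0 1 0 0 0 0
0 0 3 0 0 3
3 0 2 3 3 1
2 3 2 1 2 0
2 3 0 1 2 2
t=12: 2 3 1 1 3 3
0 1 0 0 0 0
0 0 3 0 0 3
3 0 2 3 3 1
2 3 2 1 2 0
2 3 0 1 2 3
t=13: 2 3 1 1 3 3
0 1 0 0 0 0
0 0 3 0 0 3
3 0 2 3 3 1
2 3 2 1 2 1
2 3 0 1 3 0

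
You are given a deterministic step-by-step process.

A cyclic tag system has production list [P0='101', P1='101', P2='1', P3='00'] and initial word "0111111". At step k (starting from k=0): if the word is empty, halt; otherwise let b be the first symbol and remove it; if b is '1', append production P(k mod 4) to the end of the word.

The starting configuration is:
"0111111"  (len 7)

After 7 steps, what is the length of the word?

13

[0] "0111111"  (len 7)
[1] "111111"  (len 6)
[2] "11111101"  (len 8)
[3] "11111011"  (len 8)
[4] "111101100"  (len 9)
[5] "11101100101"  (len 11)
[6] "1101100101101"  (len 13)
[7] "1011001011011"  (len 13)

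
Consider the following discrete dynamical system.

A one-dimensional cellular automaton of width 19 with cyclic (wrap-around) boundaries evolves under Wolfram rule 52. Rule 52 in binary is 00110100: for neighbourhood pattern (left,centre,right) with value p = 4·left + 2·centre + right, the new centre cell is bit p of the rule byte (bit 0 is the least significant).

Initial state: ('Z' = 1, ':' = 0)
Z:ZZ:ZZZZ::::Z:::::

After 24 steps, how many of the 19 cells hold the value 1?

6

gen 0: Z:ZZ:ZZZZ::::Z:::::
gen 1: ZZ::Z::::Z:::ZZ::::
gen 2: ::Z:ZZ:::ZZ::::Z:::
gen 3: ::ZZ::Z::::Z:::ZZ::
gen 4: ::::Z:ZZ:::ZZ::::Z:
gen 5: ::::ZZ::Z::::Z:::ZZ
gen 6: Z:::::Z:ZZ:::ZZ::::
gen 7: ZZ::::ZZ::Z::::Z:::
gen 8: ::Z:::::Z:ZZ:::ZZ::
gen 9: ::ZZ::::ZZ::Z::::Z:
gen 10: ::::Z:::::Z:ZZ:::ZZ
gen 11: Z:::ZZ::::ZZ::Z::::
gen 12: ZZ::::Z:::::Z:ZZ:::
gen 13: ::Z:::ZZ::::ZZ::Z::
gen 14: ::ZZ::::Z:::::Z:ZZ:
gen 15: ::::Z:::ZZ::::ZZ::Z
gen 16: Z:::ZZ::::Z:::::Z:Z
gen 17: :Z::::Z:::ZZ::::ZZ:
gen 18: :ZZ:::ZZ::::Z:::::Z
gen 19: Z::Z::::Z:::ZZ::::Z
gen 20: :Z:ZZ:::ZZ::::Z::::
gen 21: :ZZ::Z::::Z:::ZZ:::
gen 22: :::Z:ZZ:::ZZ::::Z::
gen 23: :::ZZ::Z::::Z:::ZZ:
gen 24: :::::Z:ZZ:::ZZ::::Z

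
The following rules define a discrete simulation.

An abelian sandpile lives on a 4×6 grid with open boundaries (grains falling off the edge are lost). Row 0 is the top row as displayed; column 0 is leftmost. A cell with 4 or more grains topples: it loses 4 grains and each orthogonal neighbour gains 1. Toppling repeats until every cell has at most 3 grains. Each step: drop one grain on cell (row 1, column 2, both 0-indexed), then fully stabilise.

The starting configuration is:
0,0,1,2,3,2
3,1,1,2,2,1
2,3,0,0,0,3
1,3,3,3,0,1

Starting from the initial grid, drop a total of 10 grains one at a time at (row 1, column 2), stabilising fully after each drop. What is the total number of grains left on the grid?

[0] 0,0,1,2,3,2
3,1,1,2,2,1
2,3,0,0,0,3
1,3,3,3,0,1
[1] 0,0,1,2,3,2
3,1,2,2,2,1
2,3,0,0,0,3
1,3,3,3,0,1
[2] 0,0,1,2,3,2
3,1,3,2,2,1
2,3,0,0,0,3
1,3,3,3,0,1
[3] 0,0,2,2,3,2
3,2,0,3,2,1
2,3,1,0,0,3
1,3,3,3,0,1
[4] 0,0,2,2,3,2
3,2,1,3,2,1
2,3,1,0,0,3
1,3,3,3,0,1
[5] 0,0,2,2,3,2
3,2,2,3,2,1
2,3,1,0,0,3
1,3,3,3,0,1
[6] 0,0,2,2,3,2
3,2,3,3,2,1
2,3,1,0,0,3
1,3,3,3,0,1
[7] 0,0,3,3,3,2
3,3,1,0,3,1
2,3,2,1,0,3
1,3,3,3,0,1
[8] 0,0,3,3,3,2
3,3,2,0,3,1
2,3,2,1,0,3
1,3,3,3,0,1
[9] 0,0,3,3,3,2
3,3,3,0,3,1
2,3,2,1,0,3
1,3,3,3,0,1
[10] 1,2,1,1,1,3
1,2,3,3,0,2
0,3,1,3,1,3
3,1,2,0,1,1

39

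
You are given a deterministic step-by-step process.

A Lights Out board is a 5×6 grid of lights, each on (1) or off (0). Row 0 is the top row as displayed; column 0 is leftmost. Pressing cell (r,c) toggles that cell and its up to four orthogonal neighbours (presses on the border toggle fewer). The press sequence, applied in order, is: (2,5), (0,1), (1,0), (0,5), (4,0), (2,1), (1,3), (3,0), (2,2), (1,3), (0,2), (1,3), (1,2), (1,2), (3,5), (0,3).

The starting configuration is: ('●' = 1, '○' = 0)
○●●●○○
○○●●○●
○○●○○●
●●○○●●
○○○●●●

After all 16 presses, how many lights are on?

[0] ○●●●○○
○○●●○●
○○●○○●
●●○○●●
○○○●●●
[1] ○●●●○○
○○●●○○
○○●○●○
●●○○●○
○○○●●●
[2] ●○○●○○
○●●●○○
○○●○●○
●●○○●○
○○○●●●
[3] ○○○●○○
●○●●○○
●○●○●○
●●○○●○
○○○●●●
[4] ○○○●●●
●○●●○●
●○●○●○
●●○○●○
○○○●●●
[5] ○○○●●●
●○●●○●
●○●○●○
○●○○●○
●●○●●●
[6] ○○○●●●
●●●●○●
○●○○●○
○○○○●○
●●○●●●
[7] ○○○○●●
●●○○●●
○●○●●○
○○○○●○
●●○●●●
[8] ○○○○●●
●●○○●●
●●○●●○
●●○○●○
○●○●●●
[9] ○○○○●●
●●●○●●
●○●○●○
●●●○●○
○●○●●●
[10] ○○○●●●
●●○●○●
●○●●●○
●●●○●○
○●○●●●
[11] ○●●○●●
●●●●○●
●○●●●○
●●●○●○
○●○●●●
[12] ○●●●●●
●●○○●●
●○●○●○
●●●○●○
○●○●●●
[13] ○●○●●●
●○●●●●
●○○○●○
●●●○●○
○●○●●●
[14] ○●●●●●
●●○○●●
●○●○●○
●●●○●○
○●○●●●
[15] ○●●●●●
●●○○●●
●○●○●●
●●●○○●
○●○●●○
[16] ○●○○○●
●●○●●●
●○●○●●
●●●○○●
○●○●●○

18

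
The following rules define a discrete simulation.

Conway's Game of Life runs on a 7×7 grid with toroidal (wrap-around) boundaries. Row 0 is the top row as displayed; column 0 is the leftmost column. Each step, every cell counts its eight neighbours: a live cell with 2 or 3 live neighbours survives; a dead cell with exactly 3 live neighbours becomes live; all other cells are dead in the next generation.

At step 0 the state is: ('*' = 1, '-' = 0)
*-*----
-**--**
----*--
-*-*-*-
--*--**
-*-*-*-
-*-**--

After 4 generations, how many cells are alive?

3

step 0: *-*----
-**--**
----*--
-*-*-*-
--*--**
-*-*-*-
-*-**--
step 1: *---***
****-**
**-**-*
--**-**
**-*-**
**-*-**
**-**--
step 2: -------
-------
-------
-------
---*---
---*---
---*---
step 3: -------
-------
-------
-------
-------
--***--
-------
step 4: -------
-------
-------
-------
---*---
---*---
---*---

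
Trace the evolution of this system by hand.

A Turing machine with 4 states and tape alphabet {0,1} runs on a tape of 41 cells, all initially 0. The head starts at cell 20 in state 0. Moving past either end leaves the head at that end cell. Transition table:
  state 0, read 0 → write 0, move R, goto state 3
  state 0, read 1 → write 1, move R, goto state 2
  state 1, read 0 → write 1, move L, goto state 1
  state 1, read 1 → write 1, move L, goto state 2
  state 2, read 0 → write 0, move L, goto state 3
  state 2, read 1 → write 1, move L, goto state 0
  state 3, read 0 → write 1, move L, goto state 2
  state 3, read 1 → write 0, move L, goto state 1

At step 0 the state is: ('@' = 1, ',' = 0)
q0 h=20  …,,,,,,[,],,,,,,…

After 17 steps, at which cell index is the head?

step 0: q0 h=20  …,,,,,,[,],,,,,,…
step 1: q3 h=21  …,,,,,,[,],,,,,,…
step 2: q2 h=20  …,,,,,,[,]@,,,,,…
step 3: q3 h=19  …,,,,,,[,],@,,,,…
step 4: q2 h=18  …,,,,,,[,]@,@,,,…
step 5: q3 h=17  …,,,,,,[,],@,@,,…
step 6: q2 h=16  …,,,,,,[,]@,@,@,…
step 7: q3 h=15  …,,,,,,[,],@,@,@…
step 8: q2 h=14  …,,,,,,[,]@,@,@,…
step 9: q3 h=13  …,,,,,,[,],@,@,@…
step 10: q2 h=12  …,,,,,,[,]@,@,@,…
step 11: q3 h=11  …,,,,,,[,],@,@,@…
step 12: q2 h=10  …,,,,,,[,]@,@,@,…
step 13: q3 h= 9  …,,,,,,[,],@,@,@…
step 14: q2 h= 8  …,,,,,,[,]@,@,@,…
step 15: q3 h= 7  …,,,,,,[,],@,@,@…
step 16: q2 h= 6  |,,,,,,[,]@,@,@,…
step 17: q3 h= 5  |,,,,,[,],@,@,@…

5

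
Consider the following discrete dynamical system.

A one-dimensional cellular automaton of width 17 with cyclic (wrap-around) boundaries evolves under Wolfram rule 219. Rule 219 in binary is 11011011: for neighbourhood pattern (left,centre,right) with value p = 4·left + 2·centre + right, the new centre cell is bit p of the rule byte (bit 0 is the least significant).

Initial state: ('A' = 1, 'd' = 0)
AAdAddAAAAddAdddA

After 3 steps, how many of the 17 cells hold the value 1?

16

[0] AAdAddAAAAddAdddA
[1] AAddAAAAAAAAdAAAA
[2] AAAAAAAAAAAAdAAAA
[3] AAAAAAAAAAAAdAAAA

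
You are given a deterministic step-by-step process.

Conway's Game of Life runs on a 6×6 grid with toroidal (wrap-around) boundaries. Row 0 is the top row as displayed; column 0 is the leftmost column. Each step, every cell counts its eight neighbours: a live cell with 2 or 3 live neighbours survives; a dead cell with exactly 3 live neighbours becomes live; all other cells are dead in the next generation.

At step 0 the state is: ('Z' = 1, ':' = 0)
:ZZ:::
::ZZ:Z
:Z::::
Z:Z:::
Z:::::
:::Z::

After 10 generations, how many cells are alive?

gen 0: :ZZ:::
::ZZ:Z
:Z::::
Z:Z:::
Z:::::
:::Z::
gen 1: :Z::Z:
Z::Z::
ZZ:Z::
Z:::::
:Z::::
:ZZ:::
gen 2: ZZ:Z::
Z::ZZZ
ZZZ::Z
Z:Z:::
ZZZ:::
ZZZ:::
gen 3: :::Z::
:::Z::
::Z:::
:::Z::
:::Z:Z
:::Z:Z
gen 4: ::ZZ::
::ZZ::
::ZZ::
::ZZZ:
::ZZ::
::ZZ::
gen 5: :Z::Z:
:Z::Z:
:Z::::
:Z::Z:
:Z::::
:Z::Z:
gen 6: ZZZZZZ
ZZZ:::
ZZZ:::
ZZZ:::
ZZZ:::
ZZZ:::
gen 7: ::::Z:
::::Z:
:::Z:Z
:::Z:Z
:::Z:Z
::::Z:
gen 8: :::ZZZ
:::ZZZ
:::Z:Z
Z:ZZ:Z
:::Z:Z
:::ZZZ
gen 9: Z:Z:::
Z:Z:::
::::::
Z:ZZ:Z
::::::
Z:Z:::
gen 10: Z:ZZ:Z
::::::
Z:ZZ:Z
::::::
Z:ZZ:Z
::::::

12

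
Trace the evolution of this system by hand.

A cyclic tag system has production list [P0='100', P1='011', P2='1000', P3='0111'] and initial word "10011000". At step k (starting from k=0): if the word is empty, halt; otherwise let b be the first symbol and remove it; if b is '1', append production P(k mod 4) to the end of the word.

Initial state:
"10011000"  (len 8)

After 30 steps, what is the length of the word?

23

gen 0: "10011000"  (len 8)
gen 1: "0011000100"  (len 10)
gen 2: "011000100"  (len 9)
gen 3: "11000100"  (len 8)
gen 4: "10001000111"  (len 11)
gen 5: "0001000111100"  (len 13)
gen 6: "001000111100"  (len 12)
gen 7: "01000111100"  (len 11)
gen 8: "1000111100"  (len 10)
gen 9: "000111100100"  (len 12)
gen 10: "00111100100"  (len 11)
gen 11: "0111100100"  (len 10)
gen 12: "111100100"  (len 9)
gen 13: "11100100100"  (len 11)
gen 14: "1100100100011"  (len 13)
gen 15: "1001001000111000"  (len 16)
gen 16: "0010010001110000111"  (len 19)
gen 17: "010010001110000111"  (len 18)
gen 18: "10010001110000111"  (len 17)
gen 19: "00100011100001111000"  (len 20)
gen 20: "0100011100001111000"  (len 19)
gen 21: "100011100001111000"  (len 18)
gen 22: "00011100001111000011"  (len 20)
gen 23: "0011100001111000011"  (len 19)
gen 24: "011100001111000011"  (len 18)
gen 25: "11100001111000011"  (len 17)
gen 26: "1100001111000011011"  (len 19)
gen 27: "1000011110000110111000"  (len 22)
gen 28: "0000111100001101110000111"  (len 25)
gen 29: "000111100001101110000111"  (len 24)
gen 30: "00111100001101110000111"  (len 23)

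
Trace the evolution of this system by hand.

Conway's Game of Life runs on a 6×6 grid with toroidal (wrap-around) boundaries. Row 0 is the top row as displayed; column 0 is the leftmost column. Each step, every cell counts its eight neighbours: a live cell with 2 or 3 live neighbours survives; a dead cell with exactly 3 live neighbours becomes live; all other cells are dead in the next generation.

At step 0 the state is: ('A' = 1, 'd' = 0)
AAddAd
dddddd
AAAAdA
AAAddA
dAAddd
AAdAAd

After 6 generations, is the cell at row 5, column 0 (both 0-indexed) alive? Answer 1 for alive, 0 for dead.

0

gen 0: AAddAd
dddddd
AAAAdA
AAAddA
dAAddd
AAdAAd
gen 1: AAAAAd
dddAAd
dddAAA
ddddAA
ddddAd
dddAAd
gen 2: dAdddd
AAdddd
dddddd
dddddd
dddddd
dAdddd
gen 3: dAAddd
AAdddd
dddddd
dddddd
dddddd
dddddd
gen 4: AAAddd
AAAddd
dddddd
dddddd
dddddd
dddddd
gen 5: AdAddd
AdAddd
dAdddd
dddddd
dddddd
dAdddd
gen 6: AdAddd
AdAddd
dAdddd
dddddd
dddddd
dAdddd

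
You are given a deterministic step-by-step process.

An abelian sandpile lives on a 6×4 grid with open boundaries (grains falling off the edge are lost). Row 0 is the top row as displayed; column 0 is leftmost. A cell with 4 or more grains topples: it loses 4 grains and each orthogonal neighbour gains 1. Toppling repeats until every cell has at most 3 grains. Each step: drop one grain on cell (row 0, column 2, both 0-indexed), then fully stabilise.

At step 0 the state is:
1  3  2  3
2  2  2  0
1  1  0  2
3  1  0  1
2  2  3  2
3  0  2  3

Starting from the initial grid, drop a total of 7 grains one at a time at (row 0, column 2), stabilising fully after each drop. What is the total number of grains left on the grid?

42

0) 1  3  2  3
2  2  2  0
1  1  0  2
3  1  0  1
2  2  3  2
3  0  2  3
1) 1  3  3  3
2  2  2  0
1  1  0  2
3  1  0  1
2  2  3  2
3  0  2  3
2) 2  0  2  0
2  3  3  1
1  1  0  2
3  1  0  1
2  2  3  2
3  0  2  3
3) 2  0  3  0
2  3  3  1
1  1  0  2
3  1  0  1
2  2  3  2
3  0  2  3
4) 2  2  1  1
3  0  1  2
1  2  1  2
3  1  0  1
2  2  3  2
3  0  2  3
5) 2  2  2  1
3  0  1  2
1  2  1  2
3  1  0  1
2  2  3  2
3  0  2  3
6) 2  2  3  1
3  0  1  2
1  2  1  2
3  1  0  1
2  2  3  2
3  0  2  3
7) 2  3  0  2
3  0  2  2
1  2  1  2
3  1  0  1
2  2  3  2
3  0  2  3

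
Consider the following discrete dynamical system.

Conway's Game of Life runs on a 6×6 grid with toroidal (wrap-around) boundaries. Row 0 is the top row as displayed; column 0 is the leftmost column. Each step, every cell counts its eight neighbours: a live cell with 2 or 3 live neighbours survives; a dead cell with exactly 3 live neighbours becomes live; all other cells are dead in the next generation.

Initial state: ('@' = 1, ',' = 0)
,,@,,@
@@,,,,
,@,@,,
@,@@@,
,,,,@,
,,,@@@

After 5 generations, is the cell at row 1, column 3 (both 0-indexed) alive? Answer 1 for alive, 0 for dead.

1

[0] ,,@,,@
@@,,,,
,@,@,,
@,@@@,
,,,,@,
,,,@@@
[1] ,@@@,@
@@,,,,
,,,@@@
,@@,@@
,,@,,,
,,,@,@
[2] ,@,@,@
,@,,,,
,,,@,,
@@@,,@
@@@,,@
@@,@,,
[3] ,@,,@,
@,,,@,
,,,,,,
,,,@@@
,,,@@,
,,,@,,
[4] ,,,@@@
,,,,,@
,,,@,,
,,,@,@
,,@,,@
,,@@,,
[5] ,,@@,@
,,,@,@
,,,,,,
,,@@,,
,,@,,,
,,@,,@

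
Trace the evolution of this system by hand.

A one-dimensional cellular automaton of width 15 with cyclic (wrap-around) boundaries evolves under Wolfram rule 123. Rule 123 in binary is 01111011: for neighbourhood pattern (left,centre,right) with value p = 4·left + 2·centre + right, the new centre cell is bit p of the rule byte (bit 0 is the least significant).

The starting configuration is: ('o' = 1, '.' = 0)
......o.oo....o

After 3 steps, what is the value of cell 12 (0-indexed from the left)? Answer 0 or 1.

1

step 0: ......o.oo....o
step 1: oooooo.ooooooo.
step 2: o....ooo.....oo
step 3: oooooo.ooooooo.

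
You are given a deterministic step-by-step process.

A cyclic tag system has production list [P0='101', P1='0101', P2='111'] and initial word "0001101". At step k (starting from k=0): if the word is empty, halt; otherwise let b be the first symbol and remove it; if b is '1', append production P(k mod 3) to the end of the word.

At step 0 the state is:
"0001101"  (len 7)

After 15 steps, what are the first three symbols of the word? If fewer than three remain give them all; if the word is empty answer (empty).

t=0: "0001101"  (len 7)
t=1: "001101"  (len 6)
t=2: "01101"  (len 5)
t=3: "1101"  (len 4)
t=4: "101101"  (len 6)
t=5: "011010101"  (len 9)
t=6: "11010101"  (len 8)
t=7: "1010101101"  (len 10)
t=8: "0101011010101"  (len 13)
t=9: "101011010101"  (len 12)
t=10: "01011010101101"  (len 14)
t=11: "1011010101101"  (len 13)
t=12: "011010101101111"  (len 15)
t=13: "11010101101111"  (len 14)
t=14: "10101011011110101"  (len 17)
t=15: "0101011011110101111"  (len 19)

010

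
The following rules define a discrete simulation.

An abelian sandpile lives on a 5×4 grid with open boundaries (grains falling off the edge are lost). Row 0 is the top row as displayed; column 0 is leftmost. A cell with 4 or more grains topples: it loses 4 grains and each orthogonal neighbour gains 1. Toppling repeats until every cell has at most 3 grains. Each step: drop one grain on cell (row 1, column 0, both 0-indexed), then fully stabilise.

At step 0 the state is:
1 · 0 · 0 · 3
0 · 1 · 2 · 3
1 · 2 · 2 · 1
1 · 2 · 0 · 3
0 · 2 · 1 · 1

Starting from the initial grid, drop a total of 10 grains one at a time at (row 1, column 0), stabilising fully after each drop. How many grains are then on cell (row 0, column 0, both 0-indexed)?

step 0: 1 · 0 · 0 · 3
0 · 1 · 2 · 3
1 · 2 · 2 · 1
1 · 2 · 0 · 3
0 · 2 · 1 · 1
step 1: 1 · 0 · 0 · 3
1 · 1 · 2 · 3
1 · 2 · 2 · 1
1 · 2 · 0 · 3
0 · 2 · 1 · 1
step 2: 1 · 0 · 0 · 3
2 · 1 · 2 · 3
1 · 2 · 2 · 1
1 · 2 · 0 · 3
0 · 2 · 1 · 1
step 3: 1 · 0 · 0 · 3
3 · 1 · 2 · 3
1 · 2 · 2 · 1
1 · 2 · 0 · 3
0 · 2 · 1 · 1
step 4: 2 · 0 · 0 · 3
0 · 2 · 2 · 3
2 · 2 · 2 · 1
1 · 2 · 0 · 3
0 · 2 · 1 · 1
step 5: 2 · 0 · 0 · 3
1 · 2 · 2 · 3
2 · 2 · 2 · 1
1 · 2 · 0 · 3
0 · 2 · 1 · 1
step 6: 2 · 0 · 0 · 3
2 · 2 · 2 · 3
2 · 2 · 2 · 1
1 · 2 · 0 · 3
0 · 2 · 1 · 1
step 7: 2 · 0 · 0 · 3
3 · 2 · 2 · 3
2 · 2 · 2 · 1
1 · 2 · 0 · 3
0 · 2 · 1 · 1
step 8: 3 · 0 · 0 · 3
0 · 3 · 2 · 3
3 · 2 · 2 · 1
1 · 2 · 0 · 3
0 · 2 · 1 · 1
step 9: 3 · 0 · 0 · 3
1 · 3 · 2 · 3
3 · 2 · 2 · 1
1 · 2 · 0 · 3
0 · 2 · 1 · 1
step 10: 3 · 0 · 0 · 3
2 · 3 · 2 · 3
3 · 2 · 2 · 1
1 · 2 · 0 · 3
0 · 2 · 1 · 1

3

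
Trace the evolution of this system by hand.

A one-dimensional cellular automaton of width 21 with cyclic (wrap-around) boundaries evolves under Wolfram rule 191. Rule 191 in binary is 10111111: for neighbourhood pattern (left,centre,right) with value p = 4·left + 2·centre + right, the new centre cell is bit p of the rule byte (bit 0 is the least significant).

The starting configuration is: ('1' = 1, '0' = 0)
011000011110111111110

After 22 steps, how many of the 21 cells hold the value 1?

k=0  011000011110111111110
k=1  110111111101111111101
k=2  101111111011111111011
k=3  011111110111111110111
k=4  111111101111111101110
k=5  111111011111111011101
k=6  111110111111110111011
k=7  111101111111101110111
k=8  111011111111011101111
k=9  110111111110111011111
k=10  101111111101110111111
k=11  011111111011101111111
k=12  111111110111011111110
k=13  111111101110111111101
k=14  111111011101111111011
k=15  111110111011111110111
k=16  111101110111111101111
k=17  111011101111111011111
k=18  110111011111110111111
k=19  101110111111101111111
k=20  011101111111011111111
k=21  111011111110111111110
k=22  110111111101111111101

18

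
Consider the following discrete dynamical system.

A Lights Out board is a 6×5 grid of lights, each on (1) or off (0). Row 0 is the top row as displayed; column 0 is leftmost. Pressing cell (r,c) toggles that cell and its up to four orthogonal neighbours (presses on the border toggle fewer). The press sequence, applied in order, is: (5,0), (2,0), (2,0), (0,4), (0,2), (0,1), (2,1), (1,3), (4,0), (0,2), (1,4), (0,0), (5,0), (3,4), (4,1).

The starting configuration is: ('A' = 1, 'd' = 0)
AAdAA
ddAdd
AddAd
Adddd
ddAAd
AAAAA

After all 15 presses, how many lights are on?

16

[0] AAdAA
ddAdd
AddAd
Adddd
ddAAd
AAAAA
[1] AAdAA
ddAdd
AddAd
Adddd
AdAAd
ddAAA
[2] AAdAA
AdAdd
dAdAd
ddddd
AdAAd
ddAAA
[3] AAdAA
ddAdd
AddAd
Adddd
AdAAd
ddAAA
[4] AAddd
ddAdA
AddAd
Adddd
AdAAd
ddAAA
[5] AdAAd
ddddA
AddAd
Adddd
AdAAd
ddAAA
[6] dAdAd
dAddA
AddAd
Adddd
AdAAd
ddAAA
[7] dAdAd
ddddA
dAAAd
AAddd
AdAAd
ddAAA
[8] dAddd
ddAAd
dAAdd
AAddd
AdAAd
ddAAA
[9] dAddd
ddAAd
dAAdd
dAddd
dAAAd
AdAAA
[10] ddAAd
dddAd
dAAdd
dAddd
dAAAd
AdAAA
[11] ddAAA
ddddA
dAAdA
dAddd
dAAAd
AdAAA
[12] AAAAA
AdddA
dAAdA
dAddd
dAAAd
AdAAA
[13] AAAAA
AdddA
dAAdA
dAddd
AAAAd
dAAAA
[14] AAAAA
AdddA
dAAdd
dAdAA
AAAAA
dAAAA
[15] AAAAA
AdddA
dAAdd
dddAA
dddAA
ddAAA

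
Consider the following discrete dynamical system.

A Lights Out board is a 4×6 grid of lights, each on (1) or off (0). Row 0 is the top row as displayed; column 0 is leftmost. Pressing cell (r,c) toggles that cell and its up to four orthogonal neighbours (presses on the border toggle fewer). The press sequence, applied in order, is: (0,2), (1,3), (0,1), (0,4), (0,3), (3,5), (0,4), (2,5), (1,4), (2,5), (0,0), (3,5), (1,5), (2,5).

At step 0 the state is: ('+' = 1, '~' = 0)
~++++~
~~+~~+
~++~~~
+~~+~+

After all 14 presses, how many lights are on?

12

step 0: ~++++~
~~+~~+
~++~~~
+~~+~+
step 1: ~~~~+~
~~~~~+
~++~~~
+~~+~+
step 2: ~~~++~
~~++++
~+++~~
+~~+~+
step 3: +++++~
~+++++
~+++~~
+~~+~+
step 4: +++~~+
~+++~+
~+++~~
+~~+~+
step 5: ++~+++
~++~~+
~+++~~
+~~+~+
step 6: ++~+++
~++~~+
~+++~+
+~~++~
step 7: ++~~~~
~++~++
~+++~+
+~~++~
step 8: ++~~~~
~++~+~
~++++~
+~~+++
step 9: ++~~+~
~+++~+
~+++~~
+~~+++
step 10: ++~~+~
~+++~~
~+++++
+~~++~
step 11: ~~~~+~
++++~~
~+++++
+~~++~
step 12: ~~~~+~
++++~~
~++++~
+~~+~+
step 13: ~~~~++
++++++
~+++++
+~~+~+
step 14: ~~~~++
+++++~
~+++~~
+~~+~~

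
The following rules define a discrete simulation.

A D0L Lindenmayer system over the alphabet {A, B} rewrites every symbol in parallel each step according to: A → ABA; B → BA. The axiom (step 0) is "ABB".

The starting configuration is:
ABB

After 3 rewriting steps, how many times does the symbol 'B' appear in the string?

0) ABB
1) ABABABA
2) ABABAABABAABABAABA
3) ABABAABABAABAABABAABABAABAABABAABABAABAABABAABA

18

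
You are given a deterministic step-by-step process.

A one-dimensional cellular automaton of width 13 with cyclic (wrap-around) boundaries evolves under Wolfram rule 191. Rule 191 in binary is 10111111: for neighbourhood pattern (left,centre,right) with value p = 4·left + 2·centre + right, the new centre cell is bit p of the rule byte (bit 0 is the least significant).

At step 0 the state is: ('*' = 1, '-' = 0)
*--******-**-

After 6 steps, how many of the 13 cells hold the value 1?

11

0) *--******-**-
1) ********-**-*
2) *******-**-**
3) ******-**-***
4) *****-**-****
5) ****-**-*****
6) ***-**-******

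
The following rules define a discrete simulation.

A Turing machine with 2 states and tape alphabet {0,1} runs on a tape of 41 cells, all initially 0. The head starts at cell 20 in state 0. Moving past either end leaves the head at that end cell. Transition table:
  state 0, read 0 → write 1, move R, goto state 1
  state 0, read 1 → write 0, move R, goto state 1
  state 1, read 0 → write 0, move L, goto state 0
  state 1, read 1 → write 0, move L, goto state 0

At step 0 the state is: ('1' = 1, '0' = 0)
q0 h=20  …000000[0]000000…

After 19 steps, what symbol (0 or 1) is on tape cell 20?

t=0: q0 h=20  …000000[0]000000…
t=1: q1 h=21  …000001[0]000000…
t=2: q0 h=20  …000000[1]000000…
t=3: q1 h=21  …000000[0]000000…
t=4: q0 h=20  …000000[0]000000…
t=5: q1 h=21  …000001[0]000000…
t=6: q0 h=20  …000000[1]000000…
t=7: q1 h=21  …000000[0]000000…
t=8: q0 h=20  …000000[0]000000…
t=9: q1 h=21  …000001[0]000000…
t=10: q0 h=20  …000000[1]000000…
t=11: q1 h=21  …000000[0]000000…
t=12: q0 h=20  …000000[0]000000…
t=13: q1 h=21  …000001[0]000000…
t=14: q0 h=20  …000000[1]000000…
t=15: q1 h=21  …000000[0]000000…
t=16: q0 h=20  …000000[0]000000…
t=17: q1 h=21  …000001[0]000000…
t=18: q0 h=20  …000000[1]000000…
t=19: q1 h=21  …000000[0]000000…

0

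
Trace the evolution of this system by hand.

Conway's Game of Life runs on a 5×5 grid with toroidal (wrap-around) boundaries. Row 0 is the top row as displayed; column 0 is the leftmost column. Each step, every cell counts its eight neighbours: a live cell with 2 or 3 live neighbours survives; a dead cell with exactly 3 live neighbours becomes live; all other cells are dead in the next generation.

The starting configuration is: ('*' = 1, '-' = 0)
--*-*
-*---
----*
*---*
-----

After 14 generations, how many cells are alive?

gen 0: --*-*
-*---
----*
*---*
-----
gen 1: -----
*--*-
----*
*---*
*--**
gen 2: *--*-
----*
---*-
-----
*--*-
gen 3: *--*-
---**
-----
----*
-----
gen 4: ---*-
---**
---**
-----
----*
gen 5: ---*-
--*--
---**
---**
-----
gen 6: -----
--*-*
--*-*
---**
---**
gen 7: ----*
-----
*-*-*
*-*--
---**
gen 8: ---**
*--**
*--**
*-*--
*--**
gen 9: --*--
--*--
--*--
--*--
***--
gen 10: --**-
-***-
-***-
--**-
--**-
gen 11: ----*
----*
----*
----*
-*--*
gen 12: ---**
*--**
*--**
---**
---**
gen 13: --*--
--*--
--*--
--*--
*-*--
gen 14: --**-
-***-
-***-
--**-
--**-

12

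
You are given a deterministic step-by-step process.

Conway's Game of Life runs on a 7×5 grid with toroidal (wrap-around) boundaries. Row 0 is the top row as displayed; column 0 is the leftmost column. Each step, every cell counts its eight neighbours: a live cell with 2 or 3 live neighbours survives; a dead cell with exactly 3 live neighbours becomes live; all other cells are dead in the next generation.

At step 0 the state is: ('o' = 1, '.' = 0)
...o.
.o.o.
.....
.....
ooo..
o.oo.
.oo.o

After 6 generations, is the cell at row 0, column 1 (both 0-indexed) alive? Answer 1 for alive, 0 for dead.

t=0: ...o.
.o.o.
.....
.....
ooo..
o.oo.
.oo.o
t=1: oo.oo
..o..
.....
.o...
o.ooo
.....
oo..o
t=2: ...o.
ooooo
.....
ooooo
ooooo
..o..
.ooo.
t=3: .....
ooooo
.....
.....
.....
.....
.o.o.
t=4: .....
ooooo
ooooo
.....
.....
.....
.....
t=5: ooooo
.....
.....
ooooo
.....
.....
.....
t=6: ooooo
ooooo
ooooo
ooooo
ooooo
.....
ooooo

1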